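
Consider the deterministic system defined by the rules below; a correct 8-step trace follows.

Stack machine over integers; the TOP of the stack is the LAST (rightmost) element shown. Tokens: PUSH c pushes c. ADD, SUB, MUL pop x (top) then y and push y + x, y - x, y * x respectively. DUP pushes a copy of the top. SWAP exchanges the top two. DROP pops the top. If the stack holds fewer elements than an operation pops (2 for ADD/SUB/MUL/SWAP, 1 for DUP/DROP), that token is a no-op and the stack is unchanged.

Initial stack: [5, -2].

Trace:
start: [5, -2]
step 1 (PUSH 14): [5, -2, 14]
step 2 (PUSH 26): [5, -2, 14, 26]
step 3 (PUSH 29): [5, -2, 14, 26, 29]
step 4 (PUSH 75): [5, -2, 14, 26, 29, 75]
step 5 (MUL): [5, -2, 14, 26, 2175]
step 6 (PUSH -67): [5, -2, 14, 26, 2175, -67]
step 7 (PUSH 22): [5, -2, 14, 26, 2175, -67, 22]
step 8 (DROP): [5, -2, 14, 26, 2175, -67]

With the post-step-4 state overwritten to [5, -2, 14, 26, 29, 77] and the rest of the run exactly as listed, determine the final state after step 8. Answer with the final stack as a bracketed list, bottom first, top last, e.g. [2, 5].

[5, -2, 14, 26, 2233, -67]

state after step 4 := [5, -2, 14, 26, 29, 77]
step 5 (MUL): [5, -2, 14, 26, 2233]
step 6 (PUSH -67): [5, -2, 14, 26, 2233, -67]
step 7 (PUSH 22): [5, -2, 14, 26, 2233, -67, 22]
step 8 (DROP): [5, -2, 14, 26, 2233, -67]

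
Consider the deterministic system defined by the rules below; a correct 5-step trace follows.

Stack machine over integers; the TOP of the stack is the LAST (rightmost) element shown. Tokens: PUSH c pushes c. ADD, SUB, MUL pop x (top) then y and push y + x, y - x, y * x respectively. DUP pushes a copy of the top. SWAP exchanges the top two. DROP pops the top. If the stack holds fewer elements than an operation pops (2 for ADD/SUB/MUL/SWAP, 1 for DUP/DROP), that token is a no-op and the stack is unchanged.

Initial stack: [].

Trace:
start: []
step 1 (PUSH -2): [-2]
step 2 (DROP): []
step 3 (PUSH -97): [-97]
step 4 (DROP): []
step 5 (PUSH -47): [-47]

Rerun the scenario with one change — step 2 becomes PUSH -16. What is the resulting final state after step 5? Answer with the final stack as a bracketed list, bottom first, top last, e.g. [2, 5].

[-2, -16, -47]

(re-executing from step 2 with the substitution; state before step 2: [-2])
step 2 (PUSH -16): [-2, -16]
step 3 (PUSH -97): [-2, -16, -97]
step 4 (DROP): [-2, -16]
step 5 (PUSH -47): [-2, -16, -47]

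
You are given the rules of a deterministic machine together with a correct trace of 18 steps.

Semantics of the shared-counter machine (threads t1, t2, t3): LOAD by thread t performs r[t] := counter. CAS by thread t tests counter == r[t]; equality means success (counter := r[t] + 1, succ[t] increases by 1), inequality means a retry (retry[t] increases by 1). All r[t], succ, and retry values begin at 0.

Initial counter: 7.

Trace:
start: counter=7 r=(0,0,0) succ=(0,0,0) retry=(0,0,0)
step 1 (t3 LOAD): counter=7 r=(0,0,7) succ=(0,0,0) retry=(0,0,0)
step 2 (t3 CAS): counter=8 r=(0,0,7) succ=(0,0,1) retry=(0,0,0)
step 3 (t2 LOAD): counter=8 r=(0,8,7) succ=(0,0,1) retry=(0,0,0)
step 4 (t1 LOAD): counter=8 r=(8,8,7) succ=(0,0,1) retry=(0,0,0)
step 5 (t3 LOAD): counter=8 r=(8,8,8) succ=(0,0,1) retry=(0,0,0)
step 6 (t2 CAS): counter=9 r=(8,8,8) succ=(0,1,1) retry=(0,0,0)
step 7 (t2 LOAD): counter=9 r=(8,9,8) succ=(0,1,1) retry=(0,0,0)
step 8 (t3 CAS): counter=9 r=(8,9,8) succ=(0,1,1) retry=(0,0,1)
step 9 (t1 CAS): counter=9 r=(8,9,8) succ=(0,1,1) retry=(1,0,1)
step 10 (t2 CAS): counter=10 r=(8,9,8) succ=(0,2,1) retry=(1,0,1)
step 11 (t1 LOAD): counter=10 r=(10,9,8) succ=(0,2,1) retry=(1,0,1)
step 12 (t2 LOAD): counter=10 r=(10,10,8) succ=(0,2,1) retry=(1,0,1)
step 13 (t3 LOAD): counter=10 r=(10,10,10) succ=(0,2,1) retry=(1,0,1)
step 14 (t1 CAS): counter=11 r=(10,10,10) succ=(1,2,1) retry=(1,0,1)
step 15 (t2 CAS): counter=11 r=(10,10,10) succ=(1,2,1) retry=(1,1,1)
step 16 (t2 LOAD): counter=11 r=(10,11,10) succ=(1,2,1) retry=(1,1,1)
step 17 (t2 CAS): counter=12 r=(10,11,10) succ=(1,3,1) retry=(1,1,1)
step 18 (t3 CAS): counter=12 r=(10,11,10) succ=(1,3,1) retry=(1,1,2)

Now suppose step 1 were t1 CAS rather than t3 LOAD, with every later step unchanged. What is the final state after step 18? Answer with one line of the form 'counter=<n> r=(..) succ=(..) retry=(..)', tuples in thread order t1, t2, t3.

counter=11 r=(9,10,9) succ=(1,3,0) retry=(2,1,3)

(re-executing from step 1 with the substitution; state before step 1: counter=7 r=(0,0,0) succ=(0,0,0) retry=(0,0,0))
step 1 (t1 CAS): counter=7 r=(0,0,0) succ=(0,0,0) retry=(1,0,0)
step 2 (t3 CAS): counter=7 r=(0,0,0) succ=(0,0,0) retry=(1,0,1)
step 3 (t2 LOAD): counter=7 r=(0,7,0) succ=(0,0,0) retry=(1,0,1)
step 4 (t1 LOAD): counter=7 r=(7,7,0) succ=(0,0,0) retry=(1,0,1)
step 5 (t3 LOAD): counter=7 r=(7,7,7) succ=(0,0,0) retry=(1,0,1)
step 6 (t2 CAS): counter=8 r=(7,7,7) succ=(0,1,0) retry=(1,0,1)
step 7 (t2 LOAD): counter=8 r=(7,8,7) succ=(0,1,0) retry=(1,0,1)
step 8 (t3 CAS): counter=8 r=(7,8,7) succ=(0,1,0) retry=(1,0,2)
step 9 (t1 CAS): counter=8 r=(7,8,7) succ=(0,1,0) retry=(2,0,2)
step 10 (t2 CAS): counter=9 r=(7,8,7) succ=(0,2,0) retry=(2,0,2)
step 11 (t1 LOAD): counter=9 r=(9,8,7) succ=(0,2,0) retry=(2,0,2)
step 12 (t2 LOAD): counter=9 r=(9,9,7) succ=(0,2,0) retry=(2,0,2)
step 13 (t3 LOAD): counter=9 r=(9,9,9) succ=(0,2,0) retry=(2,0,2)
step 14 (t1 CAS): counter=10 r=(9,9,9) succ=(1,2,0) retry=(2,0,2)
step 15 (t2 CAS): counter=10 r=(9,9,9) succ=(1,2,0) retry=(2,1,2)
step 16 (t2 LOAD): counter=10 r=(9,10,9) succ=(1,2,0) retry=(2,1,2)
step 17 (t2 CAS): counter=11 r=(9,10,9) succ=(1,3,0) retry=(2,1,2)
step 18 (t3 CAS): counter=11 r=(9,10,9) succ=(1,3,0) retry=(2,1,3)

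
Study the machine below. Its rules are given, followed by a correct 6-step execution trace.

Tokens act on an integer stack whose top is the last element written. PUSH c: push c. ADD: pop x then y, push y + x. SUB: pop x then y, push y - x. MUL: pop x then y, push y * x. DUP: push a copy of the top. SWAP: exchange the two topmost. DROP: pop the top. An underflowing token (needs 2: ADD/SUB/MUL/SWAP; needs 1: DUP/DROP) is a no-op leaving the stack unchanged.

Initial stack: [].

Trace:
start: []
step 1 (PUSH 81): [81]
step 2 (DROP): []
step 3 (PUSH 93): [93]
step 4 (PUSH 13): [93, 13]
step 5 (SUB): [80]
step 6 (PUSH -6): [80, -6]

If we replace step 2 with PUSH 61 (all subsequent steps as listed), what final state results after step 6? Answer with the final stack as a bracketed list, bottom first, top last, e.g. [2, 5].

(re-executing from step 2 with the substitution; state before step 2: [81])
step 2 (PUSH 61): [81, 61]
step 3 (PUSH 93): [81, 61, 93]
step 4 (PUSH 13): [81, 61, 93, 13]
step 5 (SUB): [81, 61, 80]
step 6 (PUSH -6): [81, 61, 80, -6]

[81, 61, 80, -6]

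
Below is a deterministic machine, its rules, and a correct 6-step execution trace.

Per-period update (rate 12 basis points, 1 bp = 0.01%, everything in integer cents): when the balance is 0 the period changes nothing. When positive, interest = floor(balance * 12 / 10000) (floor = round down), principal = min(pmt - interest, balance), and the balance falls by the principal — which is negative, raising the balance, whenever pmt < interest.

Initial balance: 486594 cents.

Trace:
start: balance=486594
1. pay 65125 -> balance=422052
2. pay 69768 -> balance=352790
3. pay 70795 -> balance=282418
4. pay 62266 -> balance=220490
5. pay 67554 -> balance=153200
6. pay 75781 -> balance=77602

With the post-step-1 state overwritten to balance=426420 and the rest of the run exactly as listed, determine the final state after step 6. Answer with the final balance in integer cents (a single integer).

state after step 1 := balance=426420
2. pay 69768 -> balance=357163
3. pay 70795 -> balance=286796
4. pay 62266 -> balance=224874
5. pay 67554 -> balance=157589
6. pay 75781 -> balance=81997

81997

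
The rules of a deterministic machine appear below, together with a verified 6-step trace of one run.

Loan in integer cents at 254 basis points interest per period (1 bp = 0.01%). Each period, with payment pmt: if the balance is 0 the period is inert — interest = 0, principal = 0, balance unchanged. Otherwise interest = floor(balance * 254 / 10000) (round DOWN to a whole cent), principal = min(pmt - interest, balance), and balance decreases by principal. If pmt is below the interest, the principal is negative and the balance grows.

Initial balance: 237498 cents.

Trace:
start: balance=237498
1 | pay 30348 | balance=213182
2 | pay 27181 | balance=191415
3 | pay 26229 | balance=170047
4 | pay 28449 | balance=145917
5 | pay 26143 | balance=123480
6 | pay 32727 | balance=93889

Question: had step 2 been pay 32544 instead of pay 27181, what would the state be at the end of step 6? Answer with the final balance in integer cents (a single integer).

(re-executing from step 2 with the substitution; state before step 2: balance=213182)
2 | pay 32544 | balance=186052
3 | pay 26229 | balance=164548
4 | pay 28449 | balance=140278
5 | pay 26143 | balance=117698
6 | pay 32727 | balance=87960

87960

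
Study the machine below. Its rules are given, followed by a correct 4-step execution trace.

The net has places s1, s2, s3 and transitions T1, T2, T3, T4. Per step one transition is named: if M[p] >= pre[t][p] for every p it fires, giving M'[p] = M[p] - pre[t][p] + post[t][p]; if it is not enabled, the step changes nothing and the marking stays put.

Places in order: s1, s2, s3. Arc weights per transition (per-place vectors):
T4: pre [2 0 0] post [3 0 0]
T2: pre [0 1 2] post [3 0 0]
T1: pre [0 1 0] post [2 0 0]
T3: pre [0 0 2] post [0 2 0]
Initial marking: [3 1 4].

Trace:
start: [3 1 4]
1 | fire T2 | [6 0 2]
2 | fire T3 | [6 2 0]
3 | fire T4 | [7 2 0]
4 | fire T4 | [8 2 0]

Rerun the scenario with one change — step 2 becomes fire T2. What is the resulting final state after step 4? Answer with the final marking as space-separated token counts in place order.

8 0 2

(re-executing from step 2 with the substitution; state before step 2: [6 0 2])
2 | fire T2 | [6 0 2]
3 | fire T4 | [7 0 2]
4 | fire T4 | [8 0 2]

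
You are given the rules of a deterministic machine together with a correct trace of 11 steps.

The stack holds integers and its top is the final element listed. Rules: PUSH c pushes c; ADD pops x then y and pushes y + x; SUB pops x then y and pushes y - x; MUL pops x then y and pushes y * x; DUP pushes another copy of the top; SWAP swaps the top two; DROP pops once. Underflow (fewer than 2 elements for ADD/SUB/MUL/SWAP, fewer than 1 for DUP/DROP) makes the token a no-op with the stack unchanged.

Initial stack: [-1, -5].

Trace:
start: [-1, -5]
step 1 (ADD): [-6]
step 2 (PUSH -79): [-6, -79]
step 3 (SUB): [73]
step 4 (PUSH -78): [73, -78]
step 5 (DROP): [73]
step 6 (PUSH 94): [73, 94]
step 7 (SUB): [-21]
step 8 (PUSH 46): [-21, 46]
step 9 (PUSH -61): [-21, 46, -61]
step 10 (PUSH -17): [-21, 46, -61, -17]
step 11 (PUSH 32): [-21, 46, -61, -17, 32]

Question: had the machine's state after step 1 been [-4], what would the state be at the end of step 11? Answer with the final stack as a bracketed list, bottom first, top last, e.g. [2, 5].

[-19, 46, -61, -17, 32]

state after step 1 := [-4]
step 2 (PUSH -79): [-4, -79]
step 3 (SUB): [75]
step 4 (PUSH -78): [75, -78]
step 5 (DROP): [75]
step 6 (PUSH 94): [75, 94]
step 7 (SUB): [-19]
step 8 (PUSH 46): [-19, 46]
step 9 (PUSH -61): [-19, 46, -61]
step 10 (PUSH -17): [-19, 46, -61, -17]
step 11 (PUSH 32): [-19, 46, -61, -17, 32]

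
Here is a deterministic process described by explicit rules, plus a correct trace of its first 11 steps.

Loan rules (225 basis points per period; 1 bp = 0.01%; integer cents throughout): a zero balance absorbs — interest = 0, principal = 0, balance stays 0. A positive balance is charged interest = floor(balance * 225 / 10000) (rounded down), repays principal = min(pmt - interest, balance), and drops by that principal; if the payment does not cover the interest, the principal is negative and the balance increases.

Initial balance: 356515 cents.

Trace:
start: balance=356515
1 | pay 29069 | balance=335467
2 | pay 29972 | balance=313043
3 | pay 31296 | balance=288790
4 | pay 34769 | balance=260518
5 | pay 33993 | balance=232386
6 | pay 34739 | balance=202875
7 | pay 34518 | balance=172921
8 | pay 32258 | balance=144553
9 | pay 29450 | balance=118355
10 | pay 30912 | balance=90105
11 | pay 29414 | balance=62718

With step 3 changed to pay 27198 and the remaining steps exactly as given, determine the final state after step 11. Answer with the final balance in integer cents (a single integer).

(re-executing from step 3 with the substitution; state before step 3: balance=313043)
3 | pay 27198 | balance=292888
4 | pay 34769 | balance=264708
5 | pay 33993 | balance=236670
6 | pay 34739 | balance=207256
7 | pay 34518 | balance=177401
8 | pay 32258 | balance=149134
9 | pay 29450 | balance=123039
10 | pay 30912 | balance=94895
11 | pay 29414 | balance=67616

67616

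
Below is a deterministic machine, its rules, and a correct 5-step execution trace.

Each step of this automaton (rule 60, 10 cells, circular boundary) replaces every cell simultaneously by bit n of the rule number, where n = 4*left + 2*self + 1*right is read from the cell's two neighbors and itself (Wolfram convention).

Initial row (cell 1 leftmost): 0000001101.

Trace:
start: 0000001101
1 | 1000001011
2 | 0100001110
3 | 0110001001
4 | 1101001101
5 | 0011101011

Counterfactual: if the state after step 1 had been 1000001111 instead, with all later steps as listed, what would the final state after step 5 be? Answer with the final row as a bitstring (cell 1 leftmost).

state after step 1 := 1000001111
2 | 0100001000
3 | 0110001100
4 | 0101001010
5 | 0111101111

0111101111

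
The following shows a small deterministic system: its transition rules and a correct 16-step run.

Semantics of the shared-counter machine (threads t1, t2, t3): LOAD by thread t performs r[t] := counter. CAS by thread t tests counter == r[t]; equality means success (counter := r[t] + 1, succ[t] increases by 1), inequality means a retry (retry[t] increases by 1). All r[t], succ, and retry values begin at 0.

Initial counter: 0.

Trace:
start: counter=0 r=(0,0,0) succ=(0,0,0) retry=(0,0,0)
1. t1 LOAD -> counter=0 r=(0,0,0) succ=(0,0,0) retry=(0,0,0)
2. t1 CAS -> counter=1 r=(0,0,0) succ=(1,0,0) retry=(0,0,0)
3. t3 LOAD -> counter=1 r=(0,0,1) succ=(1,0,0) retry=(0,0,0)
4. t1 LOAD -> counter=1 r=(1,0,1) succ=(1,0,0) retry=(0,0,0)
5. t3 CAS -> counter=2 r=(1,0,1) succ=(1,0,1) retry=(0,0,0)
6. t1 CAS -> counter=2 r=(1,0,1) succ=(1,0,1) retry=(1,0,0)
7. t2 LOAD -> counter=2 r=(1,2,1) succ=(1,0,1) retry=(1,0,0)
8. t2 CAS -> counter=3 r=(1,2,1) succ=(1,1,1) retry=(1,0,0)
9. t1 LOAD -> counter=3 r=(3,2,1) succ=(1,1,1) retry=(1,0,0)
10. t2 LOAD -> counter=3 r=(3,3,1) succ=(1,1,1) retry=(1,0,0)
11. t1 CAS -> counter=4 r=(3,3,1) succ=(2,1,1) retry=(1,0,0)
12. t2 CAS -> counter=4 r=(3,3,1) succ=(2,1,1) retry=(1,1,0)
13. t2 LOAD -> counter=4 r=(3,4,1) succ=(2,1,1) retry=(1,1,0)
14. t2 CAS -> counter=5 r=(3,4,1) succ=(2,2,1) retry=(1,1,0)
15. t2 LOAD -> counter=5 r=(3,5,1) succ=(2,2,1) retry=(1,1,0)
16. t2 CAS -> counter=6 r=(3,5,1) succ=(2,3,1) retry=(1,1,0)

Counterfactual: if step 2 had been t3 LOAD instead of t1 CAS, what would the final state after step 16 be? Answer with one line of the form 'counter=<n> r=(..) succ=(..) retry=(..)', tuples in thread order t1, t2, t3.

(re-executing from step 2 with the substitution; state before step 2: counter=0 r=(0,0,0) succ=(0,0,0) retry=(0,0,0))
2. t3 LOAD -> counter=0 r=(0,0,0) succ=(0,0,0) retry=(0,0,0)
3. t3 LOAD -> counter=0 r=(0,0,0) succ=(0,0,0) retry=(0,0,0)
4. t1 LOAD -> counter=0 r=(0,0,0) succ=(0,0,0) retry=(0,0,0)
5. t3 CAS -> counter=1 r=(0,0,0) succ=(0,0,1) retry=(0,0,0)
6. t1 CAS -> counter=1 r=(0,0,0) succ=(0,0,1) retry=(1,0,0)
7. t2 LOAD -> counter=1 r=(0,1,0) succ=(0,0,1) retry=(1,0,0)
8. t2 CAS -> counter=2 r=(0,1,0) succ=(0,1,1) retry=(1,0,0)
9. t1 LOAD -> counter=2 r=(2,1,0) succ=(0,1,1) retry=(1,0,0)
10. t2 LOAD -> counter=2 r=(2,2,0) succ=(0,1,1) retry=(1,0,0)
11. t1 CAS -> counter=3 r=(2,2,0) succ=(1,1,1) retry=(1,0,0)
12. t2 CAS -> counter=3 r=(2,2,0) succ=(1,1,1) retry=(1,1,0)
13. t2 LOAD -> counter=3 r=(2,3,0) succ=(1,1,1) retry=(1,1,0)
14. t2 CAS -> counter=4 r=(2,3,0) succ=(1,2,1) retry=(1,1,0)
15. t2 LOAD -> counter=4 r=(2,4,0) succ=(1,2,1) retry=(1,1,0)
16. t2 CAS -> counter=5 r=(2,4,0) succ=(1,3,1) retry=(1,1,0)

counter=5 r=(2,4,0) succ=(1,3,1) retry=(1,1,0)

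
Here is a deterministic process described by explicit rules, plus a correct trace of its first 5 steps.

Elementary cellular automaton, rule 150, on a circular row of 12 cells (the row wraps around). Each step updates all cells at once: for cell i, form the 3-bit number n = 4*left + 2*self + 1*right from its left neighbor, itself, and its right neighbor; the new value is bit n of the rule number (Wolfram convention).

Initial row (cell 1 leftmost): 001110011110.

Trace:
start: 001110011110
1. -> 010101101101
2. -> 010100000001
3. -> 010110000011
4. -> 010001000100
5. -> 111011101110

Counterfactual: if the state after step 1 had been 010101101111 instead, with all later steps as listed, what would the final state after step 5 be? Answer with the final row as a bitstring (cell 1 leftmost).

state after step 1 := 010101101111
2. -> 010100000110
3. -> 110110001001
4. -> 100001011110
5. -> 110011001100

110011001100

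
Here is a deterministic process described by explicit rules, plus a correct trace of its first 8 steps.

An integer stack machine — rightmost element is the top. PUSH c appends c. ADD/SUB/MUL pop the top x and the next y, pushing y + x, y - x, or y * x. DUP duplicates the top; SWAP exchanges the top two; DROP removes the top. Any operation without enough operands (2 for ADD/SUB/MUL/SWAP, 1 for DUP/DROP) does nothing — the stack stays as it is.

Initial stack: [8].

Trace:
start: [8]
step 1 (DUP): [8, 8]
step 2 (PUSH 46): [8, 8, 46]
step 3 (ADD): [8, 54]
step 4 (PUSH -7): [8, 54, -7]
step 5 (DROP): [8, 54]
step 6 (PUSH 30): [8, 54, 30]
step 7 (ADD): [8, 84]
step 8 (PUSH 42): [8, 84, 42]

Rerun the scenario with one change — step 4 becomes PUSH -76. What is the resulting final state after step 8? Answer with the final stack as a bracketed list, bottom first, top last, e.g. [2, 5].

(re-executing from step 4 with the substitution; state before step 4: [8, 54])
step 4 (PUSH -76): [8, 54, -76]
step 5 (DROP): [8, 54]
step 6 (PUSH 30): [8, 54, 30]
step 7 (ADD): [8, 84]
step 8 (PUSH 42): [8, 84, 42]

[8, 84, 42]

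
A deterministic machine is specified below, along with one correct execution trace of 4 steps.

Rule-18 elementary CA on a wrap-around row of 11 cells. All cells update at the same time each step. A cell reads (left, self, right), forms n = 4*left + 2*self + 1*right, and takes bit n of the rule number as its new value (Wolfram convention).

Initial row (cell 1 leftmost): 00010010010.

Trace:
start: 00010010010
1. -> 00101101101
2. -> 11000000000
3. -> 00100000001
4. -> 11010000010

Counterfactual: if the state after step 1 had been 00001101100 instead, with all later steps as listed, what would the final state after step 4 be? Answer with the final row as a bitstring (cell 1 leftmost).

state after step 1 := 00001101100
2. -> 00010000010
3. -> 00101000101
4. -> 11000101000

11000101000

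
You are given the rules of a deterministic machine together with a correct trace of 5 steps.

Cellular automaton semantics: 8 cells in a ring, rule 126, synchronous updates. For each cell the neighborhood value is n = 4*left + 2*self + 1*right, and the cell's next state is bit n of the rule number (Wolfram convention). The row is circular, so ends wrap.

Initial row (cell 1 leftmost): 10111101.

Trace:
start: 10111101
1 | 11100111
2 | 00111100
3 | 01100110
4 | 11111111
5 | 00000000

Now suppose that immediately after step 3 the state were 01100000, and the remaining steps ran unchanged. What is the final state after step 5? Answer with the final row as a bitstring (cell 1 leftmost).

state after step 3 := 01100000
4 | 11110000
5 | 10011001

10011001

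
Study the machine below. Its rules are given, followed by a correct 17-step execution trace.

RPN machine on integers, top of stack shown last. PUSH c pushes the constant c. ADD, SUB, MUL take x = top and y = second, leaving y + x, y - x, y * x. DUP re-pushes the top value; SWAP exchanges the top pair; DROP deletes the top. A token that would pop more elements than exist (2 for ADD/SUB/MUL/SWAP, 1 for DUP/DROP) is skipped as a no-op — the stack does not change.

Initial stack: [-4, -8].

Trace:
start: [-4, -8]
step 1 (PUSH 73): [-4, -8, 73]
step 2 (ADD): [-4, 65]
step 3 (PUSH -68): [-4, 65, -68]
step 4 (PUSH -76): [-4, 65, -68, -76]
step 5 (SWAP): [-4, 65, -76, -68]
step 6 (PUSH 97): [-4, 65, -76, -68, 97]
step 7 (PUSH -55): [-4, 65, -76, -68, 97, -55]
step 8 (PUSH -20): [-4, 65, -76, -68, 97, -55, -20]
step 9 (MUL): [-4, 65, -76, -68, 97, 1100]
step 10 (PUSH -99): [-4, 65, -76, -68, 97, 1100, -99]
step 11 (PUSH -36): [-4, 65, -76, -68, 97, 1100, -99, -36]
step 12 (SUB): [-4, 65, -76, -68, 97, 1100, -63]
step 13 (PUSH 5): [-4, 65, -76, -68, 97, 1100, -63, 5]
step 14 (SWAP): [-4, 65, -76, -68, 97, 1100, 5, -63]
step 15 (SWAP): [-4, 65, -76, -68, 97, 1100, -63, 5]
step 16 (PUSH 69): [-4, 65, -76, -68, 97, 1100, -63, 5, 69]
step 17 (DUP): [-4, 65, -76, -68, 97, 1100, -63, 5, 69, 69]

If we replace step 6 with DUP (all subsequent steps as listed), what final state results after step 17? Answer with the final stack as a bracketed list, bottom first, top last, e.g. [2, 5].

(re-executing from step 6 with the substitution; state before step 6: [-4, 65, -76, -68])
step 6 (DUP): [-4, 65, -76, -68, -68]
step 7 (PUSH -55): [-4, 65, -76, -68, -68, -55]
step 8 (PUSH -20): [-4, 65, -76, -68, -68, -55, -20]
step 9 (MUL): [-4, 65, -76, -68, -68, 1100]
step 10 (PUSH -99): [-4, 65, -76, -68, -68, 1100, -99]
step 11 (PUSH -36): [-4, 65, -76, -68, -68, 1100, -99, -36]
step 12 (SUB): [-4, 65, -76, -68, -68, 1100, -63]
step 13 (PUSH 5): [-4, 65, -76, -68, -68, 1100, -63, 5]
step 14 (SWAP): [-4, 65, -76, -68, -68, 1100, 5, -63]
step 15 (SWAP): [-4, 65, -76, -68, -68, 1100, -63, 5]
step 16 (PUSH 69): [-4, 65, -76, -68, -68, 1100, -63, 5, 69]
step 17 (DUP): [-4, 65, -76, -68, -68, 1100, -63, 5, 69, 69]

[-4, 65, -76, -68, -68, 1100, -63, 5, 69, 69]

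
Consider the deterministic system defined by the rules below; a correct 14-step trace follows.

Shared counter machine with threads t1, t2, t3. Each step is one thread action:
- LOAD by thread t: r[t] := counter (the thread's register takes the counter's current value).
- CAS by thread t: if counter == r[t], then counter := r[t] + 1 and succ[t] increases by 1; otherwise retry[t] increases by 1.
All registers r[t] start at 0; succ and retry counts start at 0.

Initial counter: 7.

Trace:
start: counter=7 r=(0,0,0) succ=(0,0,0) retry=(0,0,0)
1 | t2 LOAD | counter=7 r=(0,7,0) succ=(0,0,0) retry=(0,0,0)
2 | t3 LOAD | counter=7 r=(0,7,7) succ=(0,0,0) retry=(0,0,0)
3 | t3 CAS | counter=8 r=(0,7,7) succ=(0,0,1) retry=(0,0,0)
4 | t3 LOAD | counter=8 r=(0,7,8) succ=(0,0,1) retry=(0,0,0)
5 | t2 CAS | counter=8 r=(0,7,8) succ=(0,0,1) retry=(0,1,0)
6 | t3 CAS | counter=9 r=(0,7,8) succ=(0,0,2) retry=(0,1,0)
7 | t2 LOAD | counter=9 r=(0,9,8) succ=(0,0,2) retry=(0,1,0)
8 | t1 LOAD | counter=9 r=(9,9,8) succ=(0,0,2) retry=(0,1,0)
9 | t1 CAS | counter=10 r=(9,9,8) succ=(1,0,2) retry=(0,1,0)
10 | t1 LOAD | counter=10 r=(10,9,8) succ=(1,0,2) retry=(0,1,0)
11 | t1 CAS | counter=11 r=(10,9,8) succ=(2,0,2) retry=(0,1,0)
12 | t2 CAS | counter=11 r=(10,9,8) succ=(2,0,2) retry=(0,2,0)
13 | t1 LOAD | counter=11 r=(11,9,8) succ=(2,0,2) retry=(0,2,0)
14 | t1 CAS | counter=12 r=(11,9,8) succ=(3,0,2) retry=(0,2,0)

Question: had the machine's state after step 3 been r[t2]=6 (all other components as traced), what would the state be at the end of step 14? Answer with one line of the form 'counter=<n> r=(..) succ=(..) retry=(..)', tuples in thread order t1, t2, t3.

state after step 3 := counter=8 r=(0,6,7) succ=(0,0,1) retry=(0,0,0)
4 | t3 LOAD | counter=8 r=(0,6,8) succ=(0,0,1) retry=(0,0,0)
5 | t2 CAS | counter=8 r=(0,6,8) succ=(0,0,1) retry=(0,1,0)
6 | t3 CAS | counter=9 r=(0,6,8) succ=(0,0,2) retry=(0,1,0)
7 | t2 LOAD | counter=9 r=(0,9,8) succ=(0,0,2) retry=(0,1,0)
8 | t1 LOAD | counter=9 r=(9,9,8) succ=(0,0,2) retry=(0,1,0)
9 | t1 CAS | counter=10 r=(9,9,8) succ=(1,0,2) retry=(0,1,0)
10 | t1 LOAD | counter=10 r=(10,9,8) succ=(1,0,2) retry=(0,1,0)
11 | t1 CAS | counter=11 r=(10,9,8) succ=(2,0,2) retry=(0,1,0)
12 | t2 CAS | counter=11 r=(10,9,8) succ=(2,0,2) retry=(0,2,0)
13 | t1 LOAD | counter=11 r=(11,9,8) succ=(2,0,2) retry=(0,2,0)
14 | t1 CAS | counter=12 r=(11,9,8) succ=(3,0,2) retry=(0,2,0)

counter=12 r=(11,9,8) succ=(3,0,2) retry=(0,2,0)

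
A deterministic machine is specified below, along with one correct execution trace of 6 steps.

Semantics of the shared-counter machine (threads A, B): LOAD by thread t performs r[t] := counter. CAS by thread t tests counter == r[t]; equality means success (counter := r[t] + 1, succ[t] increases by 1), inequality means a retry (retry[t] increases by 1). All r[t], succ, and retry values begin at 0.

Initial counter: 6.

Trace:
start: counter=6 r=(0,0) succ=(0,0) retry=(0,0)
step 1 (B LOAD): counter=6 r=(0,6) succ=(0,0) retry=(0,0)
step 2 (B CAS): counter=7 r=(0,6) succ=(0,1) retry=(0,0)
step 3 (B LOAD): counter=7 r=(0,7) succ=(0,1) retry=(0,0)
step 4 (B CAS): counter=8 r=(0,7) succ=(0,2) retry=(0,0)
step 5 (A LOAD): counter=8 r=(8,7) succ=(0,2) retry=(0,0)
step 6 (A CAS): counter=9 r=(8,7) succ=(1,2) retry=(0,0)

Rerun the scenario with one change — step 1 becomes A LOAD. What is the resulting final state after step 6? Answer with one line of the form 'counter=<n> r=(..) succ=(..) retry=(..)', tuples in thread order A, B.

(re-executing from step 1 with the substitution; state before step 1: counter=6 r=(0,0) succ=(0,0) retry=(0,0))
step 1 (A LOAD): counter=6 r=(6,0) succ=(0,0) retry=(0,0)
step 2 (B CAS): counter=6 r=(6,0) succ=(0,0) retry=(0,1)
step 3 (B LOAD): counter=6 r=(6,6) succ=(0,0) retry=(0,1)
step 4 (B CAS): counter=7 r=(6,6) succ=(0,1) retry=(0,1)
step 5 (A LOAD): counter=7 r=(7,6) succ=(0,1) retry=(0,1)
step 6 (A CAS): counter=8 r=(7,6) succ=(1,1) retry=(0,1)

counter=8 r=(7,6) succ=(1,1) retry=(0,1)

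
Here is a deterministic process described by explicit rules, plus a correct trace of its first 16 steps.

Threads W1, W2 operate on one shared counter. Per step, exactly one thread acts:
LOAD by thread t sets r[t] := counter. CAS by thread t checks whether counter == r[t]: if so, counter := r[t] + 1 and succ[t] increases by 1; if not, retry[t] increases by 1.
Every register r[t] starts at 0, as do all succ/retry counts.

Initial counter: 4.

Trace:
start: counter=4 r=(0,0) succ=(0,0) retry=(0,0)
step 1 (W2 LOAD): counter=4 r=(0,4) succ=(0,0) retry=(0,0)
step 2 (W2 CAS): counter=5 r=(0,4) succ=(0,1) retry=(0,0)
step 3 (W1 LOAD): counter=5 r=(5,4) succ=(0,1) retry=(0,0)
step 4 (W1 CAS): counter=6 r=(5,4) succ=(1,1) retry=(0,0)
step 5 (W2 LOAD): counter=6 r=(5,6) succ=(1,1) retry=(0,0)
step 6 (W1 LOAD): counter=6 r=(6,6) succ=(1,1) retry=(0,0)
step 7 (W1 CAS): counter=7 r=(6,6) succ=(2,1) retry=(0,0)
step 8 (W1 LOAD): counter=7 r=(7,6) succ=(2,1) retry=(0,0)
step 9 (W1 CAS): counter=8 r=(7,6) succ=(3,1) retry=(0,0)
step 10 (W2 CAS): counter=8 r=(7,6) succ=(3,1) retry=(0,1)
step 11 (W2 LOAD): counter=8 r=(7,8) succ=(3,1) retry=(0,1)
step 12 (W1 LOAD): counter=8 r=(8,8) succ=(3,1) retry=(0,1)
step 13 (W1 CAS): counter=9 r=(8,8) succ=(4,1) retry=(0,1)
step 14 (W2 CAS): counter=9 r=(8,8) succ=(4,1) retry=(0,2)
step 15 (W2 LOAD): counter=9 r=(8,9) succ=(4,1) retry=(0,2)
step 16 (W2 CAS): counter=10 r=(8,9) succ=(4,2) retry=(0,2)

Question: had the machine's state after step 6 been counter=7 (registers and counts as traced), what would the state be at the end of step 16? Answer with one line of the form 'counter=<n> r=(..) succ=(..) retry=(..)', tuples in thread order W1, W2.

counter=10 r=(8,9) succ=(3,2) retry=(1,2)

state after step 6 := counter=7 r=(6,6) succ=(1,1) retry=(0,0)
step 7 (W1 CAS): counter=7 r=(6,6) succ=(1,1) retry=(1,0)
step 8 (W1 LOAD): counter=7 r=(7,6) succ=(1,1) retry=(1,0)
step 9 (W1 CAS): counter=8 r=(7,6) succ=(2,1) retry=(1,0)
step 10 (W2 CAS): counter=8 r=(7,6) succ=(2,1) retry=(1,1)
step 11 (W2 LOAD): counter=8 r=(7,8) succ=(2,1) retry=(1,1)
step 12 (W1 LOAD): counter=8 r=(8,8) succ=(2,1) retry=(1,1)
step 13 (W1 CAS): counter=9 r=(8,8) succ=(3,1) retry=(1,1)
step 14 (W2 CAS): counter=9 r=(8,8) succ=(3,1) retry=(1,2)
step 15 (W2 LOAD): counter=9 r=(8,9) succ=(3,1) retry=(1,2)
step 16 (W2 CAS): counter=10 r=(8,9) succ=(3,2) retry=(1,2)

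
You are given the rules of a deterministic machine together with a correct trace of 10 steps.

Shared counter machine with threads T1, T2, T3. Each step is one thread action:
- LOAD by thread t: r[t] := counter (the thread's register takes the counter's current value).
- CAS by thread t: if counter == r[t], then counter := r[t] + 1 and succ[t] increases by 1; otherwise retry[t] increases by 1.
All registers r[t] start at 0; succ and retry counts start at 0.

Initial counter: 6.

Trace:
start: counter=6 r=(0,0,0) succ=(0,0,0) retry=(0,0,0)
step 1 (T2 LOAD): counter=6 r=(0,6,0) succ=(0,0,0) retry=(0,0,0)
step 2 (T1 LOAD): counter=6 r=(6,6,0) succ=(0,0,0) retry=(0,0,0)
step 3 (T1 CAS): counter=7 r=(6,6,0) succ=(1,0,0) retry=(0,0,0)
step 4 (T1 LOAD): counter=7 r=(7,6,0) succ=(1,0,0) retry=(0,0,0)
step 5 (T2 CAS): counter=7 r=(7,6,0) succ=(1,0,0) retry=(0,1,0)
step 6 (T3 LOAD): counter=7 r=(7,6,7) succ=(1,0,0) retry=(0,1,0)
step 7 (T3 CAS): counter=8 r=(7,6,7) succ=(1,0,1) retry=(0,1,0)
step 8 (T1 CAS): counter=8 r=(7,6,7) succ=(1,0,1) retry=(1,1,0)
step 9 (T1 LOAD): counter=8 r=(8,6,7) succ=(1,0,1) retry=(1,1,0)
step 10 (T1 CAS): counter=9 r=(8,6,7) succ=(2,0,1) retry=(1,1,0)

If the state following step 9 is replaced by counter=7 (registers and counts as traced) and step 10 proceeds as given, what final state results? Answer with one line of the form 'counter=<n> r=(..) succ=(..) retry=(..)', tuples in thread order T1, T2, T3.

counter=7 r=(8,6,7) succ=(1,0,1) retry=(2,1,0)

state after step 9 := counter=7 r=(8,6,7) succ=(1,0,1) retry=(1,1,0)
step 10 (T1 CAS): counter=7 r=(8,6,7) succ=(1,0,1) retry=(2,1,0)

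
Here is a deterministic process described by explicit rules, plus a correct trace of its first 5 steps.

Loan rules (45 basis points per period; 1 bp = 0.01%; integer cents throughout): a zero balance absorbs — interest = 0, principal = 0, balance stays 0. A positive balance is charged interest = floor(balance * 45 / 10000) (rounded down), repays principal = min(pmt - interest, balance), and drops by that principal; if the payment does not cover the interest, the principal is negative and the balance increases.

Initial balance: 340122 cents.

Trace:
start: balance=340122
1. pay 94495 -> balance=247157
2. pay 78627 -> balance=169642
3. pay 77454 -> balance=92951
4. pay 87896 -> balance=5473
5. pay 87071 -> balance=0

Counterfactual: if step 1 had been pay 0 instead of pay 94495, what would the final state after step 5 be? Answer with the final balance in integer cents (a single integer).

14633

(re-executing from step 1 with the substitution; state before step 1: balance=340122)
1. pay 0 -> balance=341652
2. pay 78627 -> balance=264562
3. pay 77454 -> balance=188298
4. pay 87896 -> balance=101249
5. pay 87071 -> balance=14633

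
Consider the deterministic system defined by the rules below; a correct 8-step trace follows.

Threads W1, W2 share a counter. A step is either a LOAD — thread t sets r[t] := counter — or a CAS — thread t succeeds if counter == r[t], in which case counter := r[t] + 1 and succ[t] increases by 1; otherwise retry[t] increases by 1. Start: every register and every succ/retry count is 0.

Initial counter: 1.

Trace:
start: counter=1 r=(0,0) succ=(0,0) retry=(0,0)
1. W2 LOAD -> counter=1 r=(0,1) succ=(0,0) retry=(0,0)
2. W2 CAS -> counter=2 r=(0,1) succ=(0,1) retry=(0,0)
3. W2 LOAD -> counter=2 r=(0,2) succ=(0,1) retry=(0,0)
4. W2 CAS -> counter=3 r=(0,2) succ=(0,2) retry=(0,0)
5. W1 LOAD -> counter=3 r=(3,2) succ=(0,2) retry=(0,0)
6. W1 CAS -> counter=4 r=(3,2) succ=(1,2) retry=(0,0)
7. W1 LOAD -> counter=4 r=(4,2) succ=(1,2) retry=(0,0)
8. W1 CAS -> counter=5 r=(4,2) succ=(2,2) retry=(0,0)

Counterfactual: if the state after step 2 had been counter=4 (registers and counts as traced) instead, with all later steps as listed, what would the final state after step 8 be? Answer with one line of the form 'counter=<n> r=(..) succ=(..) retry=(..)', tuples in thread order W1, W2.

state after step 2 := counter=4 r=(0,1) succ=(0,1) retry=(0,0)
3. W2 LOAD -> counter=4 r=(0,4) succ=(0,1) retry=(0,0)
4. W2 CAS -> counter=5 r=(0,4) succ=(0,2) retry=(0,0)
5. W1 LOAD -> counter=5 r=(5,4) succ=(0,2) retry=(0,0)
6. W1 CAS -> counter=6 r=(5,4) succ=(1,2) retry=(0,0)
7. W1 LOAD -> counter=6 r=(6,4) succ=(1,2) retry=(0,0)
8. W1 CAS -> counter=7 r=(6,4) succ=(2,2) retry=(0,0)

counter=7 r=(6,4) succ=(2,2) retry=(0,0)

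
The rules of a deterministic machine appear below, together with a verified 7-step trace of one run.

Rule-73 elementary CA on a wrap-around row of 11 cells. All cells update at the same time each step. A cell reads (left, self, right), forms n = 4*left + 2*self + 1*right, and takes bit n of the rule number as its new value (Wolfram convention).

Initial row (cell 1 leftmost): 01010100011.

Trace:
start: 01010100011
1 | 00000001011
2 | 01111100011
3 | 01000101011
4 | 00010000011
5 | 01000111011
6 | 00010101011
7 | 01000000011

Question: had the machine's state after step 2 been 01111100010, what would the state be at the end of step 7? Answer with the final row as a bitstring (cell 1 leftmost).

01000000011

state after step 2 := 01111100010
3 | 01000101000
4 | 00010000011
5 | 01000111011
6 | 00010101011
7 | 01000000011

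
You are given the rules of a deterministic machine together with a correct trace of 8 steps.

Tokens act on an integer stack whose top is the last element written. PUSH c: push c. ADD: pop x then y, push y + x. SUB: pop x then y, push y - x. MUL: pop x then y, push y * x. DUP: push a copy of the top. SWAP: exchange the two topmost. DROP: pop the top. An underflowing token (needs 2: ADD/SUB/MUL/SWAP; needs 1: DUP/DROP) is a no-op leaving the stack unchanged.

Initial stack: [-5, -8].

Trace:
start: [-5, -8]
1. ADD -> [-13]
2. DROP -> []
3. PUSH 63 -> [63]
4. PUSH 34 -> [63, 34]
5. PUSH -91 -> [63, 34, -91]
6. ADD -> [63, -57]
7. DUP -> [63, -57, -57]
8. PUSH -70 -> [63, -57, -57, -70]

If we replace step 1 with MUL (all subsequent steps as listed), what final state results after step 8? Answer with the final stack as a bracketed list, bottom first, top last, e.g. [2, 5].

(re-executing from step 1 with the substitution; state before step 1: [-5, -8])
1. MUL -> [40]
2. DROP -> []
3. PUSH 63 -> [63]
4. PUSH 34 -> [63, 34]
5. PUSH -91 -> [63, 34, -91]
6. ADD -> [63, -57]
7. DUP -> [63, -57, -57]
8. PUSH -70 -> [63, -57, -57, -70]

[63, -57, -57, -70]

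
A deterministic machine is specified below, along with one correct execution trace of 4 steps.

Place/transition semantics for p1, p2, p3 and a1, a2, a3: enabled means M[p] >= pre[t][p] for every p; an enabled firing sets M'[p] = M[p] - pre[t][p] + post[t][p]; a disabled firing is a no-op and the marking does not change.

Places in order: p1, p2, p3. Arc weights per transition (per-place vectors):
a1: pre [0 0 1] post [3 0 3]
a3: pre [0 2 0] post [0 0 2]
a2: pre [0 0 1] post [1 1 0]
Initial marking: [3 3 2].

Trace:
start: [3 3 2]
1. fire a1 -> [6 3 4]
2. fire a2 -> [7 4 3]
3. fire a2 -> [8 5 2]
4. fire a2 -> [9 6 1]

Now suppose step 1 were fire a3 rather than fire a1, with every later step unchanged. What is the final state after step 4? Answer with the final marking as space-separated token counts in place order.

6 4 1

(re-executing from step 1 with the substitution; state before step 1: [3 3 2])
1. fire a3 -> [3 1 4]
2. fire a2 -> [4 2 3]
3. fire a2 -> [5 3 2]
4. fire a2 -> [6 4 1]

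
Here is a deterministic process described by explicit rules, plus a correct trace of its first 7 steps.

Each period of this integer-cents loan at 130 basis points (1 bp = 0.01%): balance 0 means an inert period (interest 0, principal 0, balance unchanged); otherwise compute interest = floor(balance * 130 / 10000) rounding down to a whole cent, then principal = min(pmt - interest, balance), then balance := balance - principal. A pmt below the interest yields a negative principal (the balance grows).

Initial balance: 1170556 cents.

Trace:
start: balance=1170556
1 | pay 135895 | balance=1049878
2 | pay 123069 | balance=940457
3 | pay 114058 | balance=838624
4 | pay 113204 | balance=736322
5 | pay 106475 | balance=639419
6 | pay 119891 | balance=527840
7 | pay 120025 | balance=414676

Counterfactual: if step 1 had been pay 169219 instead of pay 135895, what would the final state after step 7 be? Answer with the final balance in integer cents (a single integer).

(re-executing from step 1 with the substitution; state before step 1: balance=1170556)
1 | pay 169219 | balance=1016554
2 | pay 123069 | balance=906700
3 | pay 114058 | balance=804429
4 | pay 113204 | balance=701682
5 | pay 106475 | balance=604328
6 | pay 119891 | balance=492293
7 | pay 120025 | balance=378667

378667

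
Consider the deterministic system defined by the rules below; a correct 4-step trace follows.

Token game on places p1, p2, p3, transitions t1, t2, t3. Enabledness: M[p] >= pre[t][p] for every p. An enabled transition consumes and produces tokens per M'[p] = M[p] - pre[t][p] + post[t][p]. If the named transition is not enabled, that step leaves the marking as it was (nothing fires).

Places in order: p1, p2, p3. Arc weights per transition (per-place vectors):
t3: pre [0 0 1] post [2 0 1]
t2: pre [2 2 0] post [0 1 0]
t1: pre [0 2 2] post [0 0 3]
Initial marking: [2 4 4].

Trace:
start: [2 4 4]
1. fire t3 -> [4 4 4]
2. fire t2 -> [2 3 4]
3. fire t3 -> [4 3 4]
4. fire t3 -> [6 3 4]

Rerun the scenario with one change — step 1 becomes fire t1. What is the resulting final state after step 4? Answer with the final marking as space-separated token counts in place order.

(re-executing from step 1 with the substitution; state before step 1: [2 4 4])
1. fire t1 -> [2 2 5]
2. fire t2 -> [0 1 5]
3. fire t3 -> [2 1 5]
4. fire t3 -> [4 1 5]

4 1 5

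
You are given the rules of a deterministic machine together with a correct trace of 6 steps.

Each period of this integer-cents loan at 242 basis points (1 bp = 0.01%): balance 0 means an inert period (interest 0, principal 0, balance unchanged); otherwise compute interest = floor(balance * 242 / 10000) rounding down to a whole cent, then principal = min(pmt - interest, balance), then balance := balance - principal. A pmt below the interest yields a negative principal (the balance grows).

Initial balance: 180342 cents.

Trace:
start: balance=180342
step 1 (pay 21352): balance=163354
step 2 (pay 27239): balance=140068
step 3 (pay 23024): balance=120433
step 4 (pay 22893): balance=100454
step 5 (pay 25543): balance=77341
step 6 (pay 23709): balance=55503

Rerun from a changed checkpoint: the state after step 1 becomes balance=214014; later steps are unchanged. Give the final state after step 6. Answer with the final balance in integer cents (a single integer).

112598

state after step 1 := balance=214014
step 2 (pay 27239): balance=191954
step 3 (pay 23024): balance=173575
step 4 (pay 22893): balance=154882
step 5 (pay 25543): balance=133087
step 6 (pay 23709): balance=112598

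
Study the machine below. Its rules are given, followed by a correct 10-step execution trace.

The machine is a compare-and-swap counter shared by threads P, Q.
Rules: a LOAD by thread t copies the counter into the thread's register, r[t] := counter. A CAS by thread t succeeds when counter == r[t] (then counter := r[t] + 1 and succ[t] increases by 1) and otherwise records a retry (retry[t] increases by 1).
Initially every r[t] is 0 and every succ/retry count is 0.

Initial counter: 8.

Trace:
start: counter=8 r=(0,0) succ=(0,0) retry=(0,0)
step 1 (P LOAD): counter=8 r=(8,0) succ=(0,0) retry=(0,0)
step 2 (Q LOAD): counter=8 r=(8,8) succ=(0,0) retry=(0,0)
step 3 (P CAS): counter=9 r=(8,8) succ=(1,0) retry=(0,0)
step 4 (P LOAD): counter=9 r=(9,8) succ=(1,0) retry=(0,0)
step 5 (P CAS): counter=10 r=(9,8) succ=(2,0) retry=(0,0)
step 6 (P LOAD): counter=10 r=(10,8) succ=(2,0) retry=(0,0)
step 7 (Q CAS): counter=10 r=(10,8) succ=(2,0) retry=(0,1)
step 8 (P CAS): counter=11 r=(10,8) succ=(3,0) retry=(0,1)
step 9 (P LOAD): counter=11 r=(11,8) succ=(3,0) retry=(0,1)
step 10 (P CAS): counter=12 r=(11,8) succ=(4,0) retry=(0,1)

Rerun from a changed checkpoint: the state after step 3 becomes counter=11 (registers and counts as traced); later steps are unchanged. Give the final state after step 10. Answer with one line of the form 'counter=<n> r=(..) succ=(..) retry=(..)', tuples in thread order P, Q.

counter=14 r=(13,8) succ=(4,0) retry=(0,1)

state after step 3 := counter=11 r=(8,8) succ=(1,0) retry=(0,0)
step 4 (P LOAD): counter=11 r=(11,8) succ=(1,0) retry=(0,0)
step 5 (P CAS): counter=12 r=(11,8) succ=(2,0) retry=(0,0)
step 6 (P LOAD): counter=12 r=(12,8) succ=(2,0) retry=(0,0)
step 7 (Q CAS): counter=12 r=(12,8) succ=(2,0) retry=(0,1)
step 8 (P CAS): counter=13 r=(12,8) succ=(3,0) retry=(0,1)
step 9 (P LOAD): counter=13 r=(13,8) succ=(3,0) retry=(0,1)
step 10 (P CAS): counter=14 r=(13,8) succ=(4,0) retry=(0,1)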